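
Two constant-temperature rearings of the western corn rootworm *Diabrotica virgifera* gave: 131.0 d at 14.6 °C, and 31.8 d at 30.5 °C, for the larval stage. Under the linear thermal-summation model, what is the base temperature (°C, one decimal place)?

Linear rate model ⇒ the product D·(T − T_b) is constant across temperatures.
131.0·(14.6 − T_b) = 31.8·(30.5 − T_b)
T_b = (131.0·14.6 − 31.8·30.5) / (131.0 − 31.8) = 942.70 / 99.2 = 9.503 °C ≈ 9.5 °C.

9.5 °C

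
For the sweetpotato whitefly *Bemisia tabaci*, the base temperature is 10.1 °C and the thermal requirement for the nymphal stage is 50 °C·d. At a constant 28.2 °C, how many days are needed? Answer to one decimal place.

2.8 days

Daily accumulation = 28.2 − 10.1 = 18.1 DD/day.
Duration = 50 / 18.1 = 2.762 ≈ 2.8 days.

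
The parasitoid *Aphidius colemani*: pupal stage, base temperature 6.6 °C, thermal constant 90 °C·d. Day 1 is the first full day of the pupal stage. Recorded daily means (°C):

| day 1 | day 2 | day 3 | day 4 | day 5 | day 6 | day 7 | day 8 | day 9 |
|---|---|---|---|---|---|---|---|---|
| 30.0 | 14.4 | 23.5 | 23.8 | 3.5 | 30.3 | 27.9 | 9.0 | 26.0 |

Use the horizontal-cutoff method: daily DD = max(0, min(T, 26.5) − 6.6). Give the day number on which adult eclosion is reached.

Daily DD above 6.6 °C (capped at 19.9): 19.9, 7.8, 16.9, 17.2, 0.0, 19.9, 19.9, 2.4, 19.4.
Cumulative: 19.9, 27.7, 44.6, 61.8, 61.8, 81.7, 101.6, 104.0, 123.4.
The total first reaches 90 DD on day 7.

day 7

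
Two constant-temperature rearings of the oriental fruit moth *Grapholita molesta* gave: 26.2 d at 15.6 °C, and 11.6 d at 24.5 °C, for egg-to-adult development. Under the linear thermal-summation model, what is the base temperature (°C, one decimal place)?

8.5 °C

Under the model K = D·(T − T_b), so D₁·(T₁ − T_b) = D₂·(T₂ − T_b).
26.2·(15.6 − T_b) = 11.6·(24.5 − T_b)
T_b = (26.2·15.6 − 11.6·24.5) / (26.2 − 11.6) = 124.52 / 14.6 = 8.529 °C ≈ 8.5 °C.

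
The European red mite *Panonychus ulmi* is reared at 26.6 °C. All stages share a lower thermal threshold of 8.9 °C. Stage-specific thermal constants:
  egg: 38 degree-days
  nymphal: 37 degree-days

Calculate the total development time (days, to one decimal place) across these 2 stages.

Daily accumulation at 26.6 °C = 26.6 − 8.9 = 17.7 DD/day.
Total K = 38 + 37 = 75 DD.
Total duration = 75 / 17.7 = 4.237 ≈ 4.2 days.

4.2 days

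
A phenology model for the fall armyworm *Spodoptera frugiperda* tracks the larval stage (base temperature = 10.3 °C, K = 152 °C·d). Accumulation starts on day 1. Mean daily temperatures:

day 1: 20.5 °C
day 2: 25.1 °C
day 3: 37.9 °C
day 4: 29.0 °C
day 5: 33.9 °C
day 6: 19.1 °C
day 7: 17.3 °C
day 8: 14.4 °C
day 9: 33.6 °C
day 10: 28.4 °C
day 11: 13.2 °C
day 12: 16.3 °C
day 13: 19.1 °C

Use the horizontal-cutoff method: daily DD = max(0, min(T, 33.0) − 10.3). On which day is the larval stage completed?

day 11

Daily DD above 10.3 °C (capped at 22.7): 10.2, 14.8, 22.7, 18.7, 22.7, 8.8, 7.0, 4.1, 22.7, 18.1, 2.9, 6.0, 8.8.
Cumulative: 10.2, 25.0, 47.7, 66.4, 89.1, 97.9, 104.9, 109.0, 131.7, 149.8, 152.7, 158.7, 167.5.
The total first reaches 152 DD on day 11.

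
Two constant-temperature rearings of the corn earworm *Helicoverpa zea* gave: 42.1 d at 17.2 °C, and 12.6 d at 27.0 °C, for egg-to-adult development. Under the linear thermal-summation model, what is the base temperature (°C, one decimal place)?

13.0 °C

Equal thermal constants: D₁(T₁ − T_b) = D₂(T₂ − T_b).
42.1·(17.2 − T_b) = 12.6·(27.0 − T_b)
T_b = (42.1·17.2 − 12.6·27.0) / (42.1 − 12.6) = 383.92 / 29.5 = 13.014 °C ≈ 13.0 °C.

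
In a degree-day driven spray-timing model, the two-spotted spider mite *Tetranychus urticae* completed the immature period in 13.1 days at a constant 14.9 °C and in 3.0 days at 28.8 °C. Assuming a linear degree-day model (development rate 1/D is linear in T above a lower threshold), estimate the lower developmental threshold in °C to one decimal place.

10.8 °C

Under the model K = D·(T − T_b), so D₁·(T₁ − T_b) = D₂·(T₂ − T_b).
13.1·(14.9 − T_b) = 3.0·(28.8 − T_b)
T_b = (13.1·14.9 − 3.0·28.8) / (13.1 − 3.0) = 108.79 / 10.1 = 10.771 °C ≈ 10.8 °C.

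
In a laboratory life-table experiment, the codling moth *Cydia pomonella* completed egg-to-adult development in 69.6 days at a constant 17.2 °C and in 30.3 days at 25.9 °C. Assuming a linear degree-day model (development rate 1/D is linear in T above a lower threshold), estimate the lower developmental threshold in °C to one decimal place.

10.5 °C

Linear rate model ⇒ the product D·(T − T_b) is constant across temperatures.
69.6·(17.2 − T_b) = 30.3·(25.9 − T_b)
T_b = (69.6·17.2 − 30.3·25.9) / (69.6 − 30.3) = 412.35 / 39.3 = 10.492 °C ≈ 10.5 °C.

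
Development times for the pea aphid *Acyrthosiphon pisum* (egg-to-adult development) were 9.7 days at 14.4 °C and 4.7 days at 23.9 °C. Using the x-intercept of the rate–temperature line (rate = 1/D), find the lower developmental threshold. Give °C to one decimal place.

5.5 °C

Linear rate model ⇒ the product D·(T − T_b) is constant across temperatures.
9.7·(14.4 − T_b) = 4.7·(23.9 − T_b)
T_b = (9.7·14.4 − 4.7·23.9) / (9.7 − 4.7) = 27.35 / 5.0 = 5.470 °C ≈ 5.5 °C.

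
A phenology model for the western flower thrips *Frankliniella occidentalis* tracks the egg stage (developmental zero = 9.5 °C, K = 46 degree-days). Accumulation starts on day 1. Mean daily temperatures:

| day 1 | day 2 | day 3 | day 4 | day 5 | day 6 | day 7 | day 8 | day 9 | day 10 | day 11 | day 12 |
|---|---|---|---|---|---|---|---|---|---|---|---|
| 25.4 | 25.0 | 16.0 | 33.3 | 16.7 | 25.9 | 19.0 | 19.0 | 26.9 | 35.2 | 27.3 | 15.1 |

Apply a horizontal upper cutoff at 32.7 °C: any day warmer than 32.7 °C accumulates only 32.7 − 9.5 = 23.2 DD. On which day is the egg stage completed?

Daily DD above 9.5 °C (capped at 23.2): 15.9, 15.5, 6.5, 23.2, 7.2, 16.4, 9.5, 9.5, 17.4, 23.2, 17.8, 5.6.
Cumulative: 15.9, 31.4, 37.9, 61.1, 68.3, 84.7, 94.2, 103.7, 121.1, 144.3, 162.1, 167.7.
The total first reaches 46 DD on day 4.

day 4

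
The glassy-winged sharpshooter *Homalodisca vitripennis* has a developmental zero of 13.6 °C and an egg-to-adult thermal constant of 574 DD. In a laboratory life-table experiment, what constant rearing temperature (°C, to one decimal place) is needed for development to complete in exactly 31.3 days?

31.9 °C

Required daily accumulation = 574 / 31.3 = 18.339 DD/day.
T = T_base + 18.339 = 13.6 + 18.339 = 31.939 ≈ 31.9 °C.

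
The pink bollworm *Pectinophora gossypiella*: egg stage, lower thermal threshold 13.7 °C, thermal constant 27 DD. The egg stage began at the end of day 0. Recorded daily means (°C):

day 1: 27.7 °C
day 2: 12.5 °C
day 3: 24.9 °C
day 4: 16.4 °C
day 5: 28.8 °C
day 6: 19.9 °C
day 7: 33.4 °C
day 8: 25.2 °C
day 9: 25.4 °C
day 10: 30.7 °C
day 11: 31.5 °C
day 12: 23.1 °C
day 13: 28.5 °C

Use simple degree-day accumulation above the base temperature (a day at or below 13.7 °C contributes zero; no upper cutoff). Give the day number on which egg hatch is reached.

day 4

Daily DD above 13.7 °C: 14.0, 0.0, 11.2, 2.7, 15.1, 6.2, 19.7, 11.5, 11.7, 17.0, 17.8, 9.4, 14.8.
Cumulative: 14.0, 14.0, 25.2, 27.9, 43.0, 49.2, 68.9, 80.4, 92.1, 109.1, 126.9, 136.3, 151.1.
The total first reaches 27 DD on day 4.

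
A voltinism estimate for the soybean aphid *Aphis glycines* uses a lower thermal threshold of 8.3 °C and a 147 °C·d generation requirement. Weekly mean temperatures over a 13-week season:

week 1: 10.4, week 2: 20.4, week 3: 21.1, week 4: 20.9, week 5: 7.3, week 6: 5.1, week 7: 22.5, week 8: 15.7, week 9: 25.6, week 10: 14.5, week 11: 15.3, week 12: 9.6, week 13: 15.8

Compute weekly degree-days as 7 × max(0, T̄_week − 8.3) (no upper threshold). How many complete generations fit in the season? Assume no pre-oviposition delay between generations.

4 generations

Weekly DD (7 × max(0, T̄ − 8.3)): 14.7, 84.7, 89.6, 88.2, 0.0, 0.0, 99.4, 51.8, 121.1, 43.4, 49.0, 9.1, 52.5.
Season total = 703.5 DD.
Complete generations = ⌊703.5 / 147⌋ = 4.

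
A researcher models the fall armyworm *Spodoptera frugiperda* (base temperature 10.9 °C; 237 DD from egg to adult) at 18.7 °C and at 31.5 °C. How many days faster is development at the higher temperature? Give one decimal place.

At 18.7 °C: 237 / (18.7 − 10.9) = 237 / 7.8 = 30.385 d.
At 31.5 °C: 237 / (31.5 − 10.9) = 237 / 20.6 = 11.505 d.
Difference = |30.385 − 11.505| = 18.880 ≈ 18.9 days.

18.9 days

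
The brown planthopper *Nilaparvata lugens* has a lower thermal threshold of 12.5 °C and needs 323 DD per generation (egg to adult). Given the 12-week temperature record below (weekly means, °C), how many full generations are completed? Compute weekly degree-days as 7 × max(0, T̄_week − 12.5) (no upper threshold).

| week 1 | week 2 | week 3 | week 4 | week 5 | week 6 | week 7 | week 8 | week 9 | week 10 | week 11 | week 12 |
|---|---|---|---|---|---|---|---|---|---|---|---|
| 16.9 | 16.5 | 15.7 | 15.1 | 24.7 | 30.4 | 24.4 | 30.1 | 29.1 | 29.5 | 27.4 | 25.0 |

Weekly DD (7 × max(0, T̄ − 12.5)): 30.8, 28.0, 22.4, 18.2, 85.4, 125.3, 83.3, 123.2, 116.2, 119.0, 104.3, 87.5.
Season total = 943.6 DD.
Complete generations = ⌊943.6 / 323⌋ = 2.

2 generations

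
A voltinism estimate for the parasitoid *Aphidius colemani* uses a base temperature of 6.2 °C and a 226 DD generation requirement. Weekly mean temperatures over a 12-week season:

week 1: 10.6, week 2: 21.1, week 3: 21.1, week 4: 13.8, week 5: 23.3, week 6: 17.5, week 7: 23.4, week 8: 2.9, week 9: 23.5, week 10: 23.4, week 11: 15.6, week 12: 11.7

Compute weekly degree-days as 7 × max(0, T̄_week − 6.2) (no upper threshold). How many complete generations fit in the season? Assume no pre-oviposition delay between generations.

Weekly DD (7 × max(0, T̄ − 6.2)): 30.8, 104.3, 104.3, 53.2, 119.7, 79.1, 120.4, 0.0, 121.1, 120.4, 65.8, 38.5.
Season total = 957.6 DD.
Complete generations = ⌊957.6 / 226⌋ = 4.

4 generations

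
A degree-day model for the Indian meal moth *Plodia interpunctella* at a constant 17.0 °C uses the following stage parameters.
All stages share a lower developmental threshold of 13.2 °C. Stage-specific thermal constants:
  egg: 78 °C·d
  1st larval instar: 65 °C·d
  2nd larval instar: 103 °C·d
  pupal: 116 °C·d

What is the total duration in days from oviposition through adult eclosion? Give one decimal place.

95.3 days

Daily accumulation at 17.0 °C = 17.0 − 13.2 = 3.8 DD/day.
Total K = 78 + 65 + 103 + 116 = 362 DD.
Total duration = 362 / 3.8 = 95.263 ≈ 95.3 days.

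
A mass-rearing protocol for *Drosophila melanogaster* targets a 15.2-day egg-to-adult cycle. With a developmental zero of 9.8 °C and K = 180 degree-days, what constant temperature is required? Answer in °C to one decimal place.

Required daily accumulation = 180 / 15.2 = 11.842 DD/day.
T = T_base + 11.842 = 9.8 + 11.842 = 21.642 ≈ 21.6 °C.

21.6 °C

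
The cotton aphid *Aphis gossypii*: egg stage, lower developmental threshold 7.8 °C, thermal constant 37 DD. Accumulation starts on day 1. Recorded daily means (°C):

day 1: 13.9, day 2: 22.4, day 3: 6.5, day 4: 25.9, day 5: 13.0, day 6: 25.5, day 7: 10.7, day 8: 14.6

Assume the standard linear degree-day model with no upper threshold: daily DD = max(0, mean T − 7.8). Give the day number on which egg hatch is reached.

day 4

Daily DD above 7.8 °C: 6.1, 14.6, 0.0, 18.1, 5.2, 17.7, 2.9, 6.8.
Cumulative: 6.1, 20.7, 20.7, 38.8, 44.0, 61.7, 64.6, 71.4.
The total first reaches 37 DD on day 4.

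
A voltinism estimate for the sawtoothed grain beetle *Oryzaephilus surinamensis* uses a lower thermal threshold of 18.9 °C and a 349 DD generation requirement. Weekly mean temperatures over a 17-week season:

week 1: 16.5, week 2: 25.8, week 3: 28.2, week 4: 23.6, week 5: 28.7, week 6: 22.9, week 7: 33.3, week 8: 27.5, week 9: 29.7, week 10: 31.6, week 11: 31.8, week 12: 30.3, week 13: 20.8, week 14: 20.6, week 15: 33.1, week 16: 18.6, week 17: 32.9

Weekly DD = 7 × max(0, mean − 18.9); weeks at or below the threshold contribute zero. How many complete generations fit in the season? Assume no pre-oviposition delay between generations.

Weekly DD (7 × max(0, T̄ − 18.9)): 0.0, 48.3, 65.1, 32.9, 68.6, 28.0, 100.8, 60.2, 75.6, 88.9, 90.3, 79.8, 13.3, 11.9, 99.4, 0.0, 98.0.
Season total = 961.1 DD.
Complete generations = ⌊961.1 / 349⌋ = 2.

2 generations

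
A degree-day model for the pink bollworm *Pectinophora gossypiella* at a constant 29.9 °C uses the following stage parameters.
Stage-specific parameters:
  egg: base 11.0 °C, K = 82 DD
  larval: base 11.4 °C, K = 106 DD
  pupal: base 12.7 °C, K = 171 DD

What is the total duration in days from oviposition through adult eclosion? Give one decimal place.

20.0 days

egg: 82 / (29.9 − 11.0) = 82 / 18.9 = 4.339 d.
larval: 106 / (29.9 − 11.4) = 106 / 18.5 = 5.730 d.
pupal: 171 / (29.9 − 12.7) = 171 / 17.2 = 9.942 d.
Sum = 20.010 ≈ 20.0 days.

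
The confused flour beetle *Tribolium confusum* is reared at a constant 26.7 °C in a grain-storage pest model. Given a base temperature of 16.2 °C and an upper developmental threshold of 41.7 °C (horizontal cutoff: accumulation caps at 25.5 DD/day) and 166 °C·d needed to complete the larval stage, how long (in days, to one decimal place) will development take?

15.8 days

Daily accumulation = 26.7 − 16.2 = 10.5 DD/day.
Duration = 166 / 10.5 = 15.810 ≈ 15.8 days.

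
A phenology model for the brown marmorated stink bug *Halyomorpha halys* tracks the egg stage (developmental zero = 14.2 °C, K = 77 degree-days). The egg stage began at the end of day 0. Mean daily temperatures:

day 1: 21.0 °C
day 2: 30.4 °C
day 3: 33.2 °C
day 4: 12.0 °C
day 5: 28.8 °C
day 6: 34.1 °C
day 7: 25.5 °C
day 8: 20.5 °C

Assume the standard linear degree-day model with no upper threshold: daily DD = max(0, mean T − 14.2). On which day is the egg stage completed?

day 7

Daily DD above 14.2 °C: 6.8, 16.2, 19.0, 0.0, 14.6, 19.9, 11.3, 6.3.
Cumulative: 6.8, 23.0, 42.0, 42.0, 56.6, 76.5, 87.8, 94.1.
The total first reaches 77 DD on day 7.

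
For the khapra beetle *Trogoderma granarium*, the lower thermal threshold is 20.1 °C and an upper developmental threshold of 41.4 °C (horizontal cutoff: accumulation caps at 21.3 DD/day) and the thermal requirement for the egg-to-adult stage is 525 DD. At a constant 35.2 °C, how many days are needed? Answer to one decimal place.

34.8 days

Daily accumulation = 35.2 − 20.1 = 15.1 DD/day.
Duration = 525 / 15.1 = 34.768 ≈ 34.8 days.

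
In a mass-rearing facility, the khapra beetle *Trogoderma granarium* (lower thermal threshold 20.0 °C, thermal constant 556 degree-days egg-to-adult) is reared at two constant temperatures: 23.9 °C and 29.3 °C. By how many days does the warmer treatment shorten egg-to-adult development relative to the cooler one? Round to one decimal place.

At 23.9 °C: 556 / (23.9 − 20.0) = 556 / 3.9 = 142.564 d.
At 29.3 °C: 556 / (29.3 − 20.0) = 556 / 9.3 = 59.785 d.
Difference = |142.564 − 59.785| = 82.779 ≈ 82.8 days.

82.8 days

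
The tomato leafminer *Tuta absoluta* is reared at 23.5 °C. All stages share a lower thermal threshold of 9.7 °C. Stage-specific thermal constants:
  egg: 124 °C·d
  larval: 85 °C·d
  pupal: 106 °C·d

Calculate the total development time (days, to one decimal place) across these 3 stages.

22.8 days

Daily accumulation at 23.5 °C = 23.5 − 9.7 = 13.8 DD/day.
Total K = 124 + 85 + 106 = 315 DD.
Total duration = 315 / 13.8 = 22.826 ≈ 22.8 days.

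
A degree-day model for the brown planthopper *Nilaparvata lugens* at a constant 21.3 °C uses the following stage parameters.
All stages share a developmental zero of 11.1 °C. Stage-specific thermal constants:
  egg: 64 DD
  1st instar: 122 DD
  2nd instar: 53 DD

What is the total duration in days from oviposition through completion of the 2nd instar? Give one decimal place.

23.4 days

Daily accumulation at 21.3 °C = 21.3 − 11.1 = 10.2 DD/day.
Total K = 64 + 122 + 53 = 239 DD.
Total duration = 239 / 10.2 = 23.431 ≈ 23.4 days.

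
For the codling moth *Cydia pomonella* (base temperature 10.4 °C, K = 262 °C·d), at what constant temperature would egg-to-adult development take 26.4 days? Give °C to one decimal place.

20.3 °C

Required daily accumulation = 262 / 26.4 = 9.924 DD/day.
T = T_base + 9.924 = 10.4 + 9.924 = 20.324 ≈ 20.3 °C.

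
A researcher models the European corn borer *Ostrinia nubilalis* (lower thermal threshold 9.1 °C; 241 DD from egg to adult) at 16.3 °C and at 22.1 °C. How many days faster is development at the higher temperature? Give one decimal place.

At 16.3 °C: 241 / (16.3 − 9.1) = 241 / 7.2 = 33.472 d.
At 22.1 °C: 241 / (22.1 − 9.1) = 241 / 13.0 = 18.538 d.
Difference = |33.472 − 18.538| = 14.934 ≈ 14.9 days.

14.9 days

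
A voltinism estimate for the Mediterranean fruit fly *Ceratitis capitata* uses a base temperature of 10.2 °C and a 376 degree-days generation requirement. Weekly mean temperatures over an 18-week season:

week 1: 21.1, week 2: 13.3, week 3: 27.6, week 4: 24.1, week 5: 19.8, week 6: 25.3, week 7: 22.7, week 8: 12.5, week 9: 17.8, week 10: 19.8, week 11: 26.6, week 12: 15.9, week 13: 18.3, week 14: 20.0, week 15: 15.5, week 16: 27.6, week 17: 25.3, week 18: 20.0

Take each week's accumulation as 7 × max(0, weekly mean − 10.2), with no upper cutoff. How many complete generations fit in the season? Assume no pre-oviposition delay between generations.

3 generations

Weekly DD (7 × max(0, T̄ − 10.2)): 76.3, 21.7, 121.8, 97.3, 67.2, 105.7, 87.5, 16.1, 53.2, 67.2, 114.8, 39.9, 56.7, 68.6, 37.1, 121.8, 105.7, 68.6.
Season total = 1327.2 DD.
Complete generations = ⌊1327.2 / 376⌋ = 3.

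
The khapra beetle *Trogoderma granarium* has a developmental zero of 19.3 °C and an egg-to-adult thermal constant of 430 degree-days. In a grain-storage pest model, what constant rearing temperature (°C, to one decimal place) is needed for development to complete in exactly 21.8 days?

Required daily accumulation = 430 / 21.8 = 19.725 DD/day.
T = T_base + 19.725 = 19.3 + 19.725 = 39.025 ≈ 39.0 °C.

39.0 °C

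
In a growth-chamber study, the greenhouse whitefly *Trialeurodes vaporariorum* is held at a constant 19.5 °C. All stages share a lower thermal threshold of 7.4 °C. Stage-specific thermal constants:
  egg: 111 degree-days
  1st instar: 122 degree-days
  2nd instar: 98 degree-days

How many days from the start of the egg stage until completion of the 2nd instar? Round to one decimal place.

Daily accumulation at 19.5 °C = 19.5 − 7.4 = 12.1 DD/day.
Total K = 111 + 122 + 98 = 331 DD.
Total duration = 331 / 12.1 = 27.355 ≈ 27.4 days.

27.4 days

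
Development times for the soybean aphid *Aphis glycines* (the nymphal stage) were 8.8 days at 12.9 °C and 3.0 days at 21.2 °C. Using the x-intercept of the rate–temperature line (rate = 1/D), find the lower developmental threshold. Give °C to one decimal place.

8.6 °C

Linear rate model ⇒ the product D·(T − T_b) is constant across temperatures.
8.8·(12.9 − T_b) = 3.0·(21.2 − T_b)
T_b = (8.8·12.9 − 3.0·21.2) / (8.8 − 3.0) = 49.92 / 5.8 = 8.607 °C ≈ 8.6 °C.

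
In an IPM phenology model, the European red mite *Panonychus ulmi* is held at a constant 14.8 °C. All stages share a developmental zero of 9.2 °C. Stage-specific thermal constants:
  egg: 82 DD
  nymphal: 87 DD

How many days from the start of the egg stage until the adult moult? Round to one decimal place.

Daily accumulation at 14.8 °C = 14.8 − 9.2 = 5.6 DD/day.
Total K = 82 + 87 = 169 DD.
Total duration = 169 / 5.6 = 30.179 ≈ 30.2 days.

30.2 days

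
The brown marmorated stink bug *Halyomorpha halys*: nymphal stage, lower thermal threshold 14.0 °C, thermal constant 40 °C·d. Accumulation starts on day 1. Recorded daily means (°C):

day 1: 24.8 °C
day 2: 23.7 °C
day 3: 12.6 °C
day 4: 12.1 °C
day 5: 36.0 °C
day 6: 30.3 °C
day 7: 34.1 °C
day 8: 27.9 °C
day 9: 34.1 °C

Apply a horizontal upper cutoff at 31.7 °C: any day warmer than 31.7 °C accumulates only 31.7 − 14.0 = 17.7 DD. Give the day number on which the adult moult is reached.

day 6

Daily DD above 14.0 °C (capped at 17.7): 10.8, 9.7, 0.0, 0.0, 17.7, 16.3, 17.7, 13.9, 17.7.
Cumulative: 10.8, 20.5, 20.5, 20.5, 38.2, 54.5, 72.2, 86.1, 103.8.
The total first reaches 40 DD on day 6.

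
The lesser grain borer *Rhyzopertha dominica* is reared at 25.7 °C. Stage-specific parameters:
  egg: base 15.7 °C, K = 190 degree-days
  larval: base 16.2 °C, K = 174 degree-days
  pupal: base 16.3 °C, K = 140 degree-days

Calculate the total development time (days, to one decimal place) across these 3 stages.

egg: 190 / (25.7 − 15.7) = 190 / 10.0 = 19.000 d.
larval: 174 / (25.7 − 16.2) = 174 / 9.5 = 18.316 d.
pupal: 140 / (25.7 − 16.3) = 140 / 9.4 = 14.894 d.
Sum = 52.209 ≈ 52.2 days.

52.2 days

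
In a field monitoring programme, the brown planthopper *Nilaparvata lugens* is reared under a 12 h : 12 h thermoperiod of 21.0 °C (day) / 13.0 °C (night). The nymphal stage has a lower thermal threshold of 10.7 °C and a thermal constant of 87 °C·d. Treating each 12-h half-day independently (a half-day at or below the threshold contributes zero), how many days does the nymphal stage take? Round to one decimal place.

13.8 days

Day half: max(0, 21.0 − 10.7) × 0.5 = 10.3 × 0.5 = 5.15 DD.
Night half: max(0, 13.0 − 10.7) × 0.5 = 2.3 × 0.5 = 1.15 DD.
Per 24 h: 6.30 DD/day.
Duration = 87 / 6.30 = 13.810 ≈ 13.8 days.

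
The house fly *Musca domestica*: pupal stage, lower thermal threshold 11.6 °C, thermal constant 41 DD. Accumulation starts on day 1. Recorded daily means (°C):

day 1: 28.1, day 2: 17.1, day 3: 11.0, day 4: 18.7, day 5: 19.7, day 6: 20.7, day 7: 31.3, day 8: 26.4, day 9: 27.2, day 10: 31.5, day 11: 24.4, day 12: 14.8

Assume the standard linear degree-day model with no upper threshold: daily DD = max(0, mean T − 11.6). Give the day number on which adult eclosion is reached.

day 6

Daily DD above 11.6 °C: 16.5, 5.5, 0.0, 7.1, 8.1, 9.1, 19.7, 14.8, 15.6, 19.9, 12.8, 3.2.
Cumulative: 16.5, 22.0, 22.0, 29.1, 37.2, 46.3, 66.0, 80.8, 96.4, 116.3, 129.1, 132.3.
The total first reaches 41 DD on day 6.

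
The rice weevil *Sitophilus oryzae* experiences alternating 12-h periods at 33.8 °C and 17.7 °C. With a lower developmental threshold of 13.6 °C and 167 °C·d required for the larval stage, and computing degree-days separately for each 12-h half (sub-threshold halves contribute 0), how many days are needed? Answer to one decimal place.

13.7 days

Day half: max(0, 33.8 − 13.6) × 0.5 = 20.2 × 0.5 = 10.10 DD.
Night half: max(0, 17.7 − 13.6) × 0.5 = 4.1 × 0.5 = 2.05 DD.
Per 24 h: 12.15 DD/day.
Duration = 167 / 12.15 = 13.745 ≈ 13.7 days.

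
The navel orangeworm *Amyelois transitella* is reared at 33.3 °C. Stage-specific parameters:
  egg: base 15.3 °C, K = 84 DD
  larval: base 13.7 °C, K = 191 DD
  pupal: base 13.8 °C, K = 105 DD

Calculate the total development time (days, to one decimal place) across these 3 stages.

19.8 days

egg: 84 / (33.3 − 15.3) = 84 / 18.0 = 4.667 d.
larval: 191 / (33.3 − 13.7) = 191 / 19.6 = 9.745 d.
pupal: 105 / (33.3 − 13.8) = 105 / 19.5 = 5.385 d.
Sum = 19.796 ≈ 19.8 days.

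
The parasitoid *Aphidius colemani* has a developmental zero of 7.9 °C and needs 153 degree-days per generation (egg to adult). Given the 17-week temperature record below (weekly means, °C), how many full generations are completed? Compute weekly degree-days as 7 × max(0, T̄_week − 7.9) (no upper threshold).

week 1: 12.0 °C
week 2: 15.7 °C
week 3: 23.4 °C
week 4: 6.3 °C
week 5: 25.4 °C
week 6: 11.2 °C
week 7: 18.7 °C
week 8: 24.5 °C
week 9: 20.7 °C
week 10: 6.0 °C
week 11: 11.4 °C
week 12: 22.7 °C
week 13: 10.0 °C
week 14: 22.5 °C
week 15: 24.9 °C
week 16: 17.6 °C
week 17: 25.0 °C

7 generations

Weekly DD (7 × max(0, T̄ − 7.9)): 28.7, 54.6, 108.5, 0.0, 122.5, 23.1, 75.6, 116.2, 89.6, 0.0, 24.5, 103.6, 14.7, 102.2, 119.0, 67.9, 119.7.
Season total = 1170.4 DD.
Complete generations = ⌊1170.4 / 153⌋ = 7.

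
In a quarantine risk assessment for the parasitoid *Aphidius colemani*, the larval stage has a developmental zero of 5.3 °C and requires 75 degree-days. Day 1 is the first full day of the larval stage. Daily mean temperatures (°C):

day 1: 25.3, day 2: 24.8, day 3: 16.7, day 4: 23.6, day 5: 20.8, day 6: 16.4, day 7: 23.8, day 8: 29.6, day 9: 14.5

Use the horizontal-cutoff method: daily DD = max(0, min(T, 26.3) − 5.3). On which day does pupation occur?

Daily DD above 5.3 °C (capped at 21.0): 20.0, 19.5, 11.4, 18.3, 15.5, 11.1, 18.5, 21.0, 9.2.
Cumulative: 20.0, 39.5, 50.9, 69.2, 84.7, 95.8, 114.3, 135.3, 144.5.
The total first reaches 75 DD on day 5.

day 5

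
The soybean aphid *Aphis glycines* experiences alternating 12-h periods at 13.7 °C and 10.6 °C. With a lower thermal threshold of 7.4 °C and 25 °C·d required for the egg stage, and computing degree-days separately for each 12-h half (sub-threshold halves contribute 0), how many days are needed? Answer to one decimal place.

5.3 days

Day half: max(0, 13.7 − 7.4) × 0.5 = 6.3 × 0.5 = 3.15 DD.
Night half: max(0, 10.6 − 7.4) × 0.5 = 3.2 × 0.5 = 1.60 DD.
Per 24 h: 4.75 DD/day.
Duration = 25 / 4.75 = 5.263 ≈ 5.3 days.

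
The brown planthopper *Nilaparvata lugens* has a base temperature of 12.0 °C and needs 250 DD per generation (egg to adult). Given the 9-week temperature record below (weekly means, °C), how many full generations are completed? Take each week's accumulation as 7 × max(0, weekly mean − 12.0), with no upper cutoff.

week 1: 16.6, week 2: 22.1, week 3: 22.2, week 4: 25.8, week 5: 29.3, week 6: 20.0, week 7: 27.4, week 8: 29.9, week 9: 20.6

Weekly DD (7 × max(0, T̄ − 12.0)): 32.2, 70.7, 71.4, 96.6, 121.1, 56.0, 107.8, 125.3, 60.2.
Season total = 741.3 DD.
Complete generations = ⌊741.3 / 250⌋ = 2.

2 generations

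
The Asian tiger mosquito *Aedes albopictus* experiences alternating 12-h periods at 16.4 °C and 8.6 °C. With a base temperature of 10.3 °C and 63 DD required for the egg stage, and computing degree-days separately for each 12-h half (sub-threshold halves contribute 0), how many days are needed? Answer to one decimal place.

Day half: max(0, 16.4 − 10.3) × 0.5 = 6.1 × 0.5 = 3.05 DD.
Night half: max(0, 8.6 − 10.3) × 0.5 = 0.0 × 0.5 = 0.00 DD.
Per 24 h: 3.05 DD/day.
Duration = 63 / 3.05 = 20.656 ≈ 20.7 days.

20.7 days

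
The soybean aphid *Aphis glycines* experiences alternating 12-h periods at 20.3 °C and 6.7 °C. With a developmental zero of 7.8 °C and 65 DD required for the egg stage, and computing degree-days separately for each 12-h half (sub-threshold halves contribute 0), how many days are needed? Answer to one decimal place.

10.4 days

Day half: max(0, 20.3 − 7.8) × 0.5 = 12.5 × 0.5 = 6.25 DD.
Night half: max(0, 6.7 − 7.8) × 0.5 = 0.0 × 0.5 = 0.00 DD.
Per 24 h: 6.25 DD/day.
Duration = 65 / 6.25 = 10.400 ≈ 10.4 days.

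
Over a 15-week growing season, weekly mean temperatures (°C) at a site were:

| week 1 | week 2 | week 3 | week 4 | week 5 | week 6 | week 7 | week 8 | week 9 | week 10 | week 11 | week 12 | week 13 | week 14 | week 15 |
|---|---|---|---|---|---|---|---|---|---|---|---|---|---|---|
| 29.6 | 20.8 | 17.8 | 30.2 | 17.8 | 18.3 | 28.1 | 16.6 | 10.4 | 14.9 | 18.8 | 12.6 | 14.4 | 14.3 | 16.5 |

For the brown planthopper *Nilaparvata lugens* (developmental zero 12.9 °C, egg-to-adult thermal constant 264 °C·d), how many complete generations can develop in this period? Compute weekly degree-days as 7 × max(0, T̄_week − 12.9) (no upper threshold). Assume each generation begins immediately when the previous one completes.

Weekly DD (7 × max(0, T̄ − 12.9)): 116.9, 55.3, 34.3, 121.1, 34.3, 37.8, 106.4, 25.9, 0.0, 14.0, 41.3, 0.0, 10.5, 9.8, 25.2.
Season total = 632.8 DD.
Complete generations = ⌊632.8 / 264⌋ = 2.

2 generations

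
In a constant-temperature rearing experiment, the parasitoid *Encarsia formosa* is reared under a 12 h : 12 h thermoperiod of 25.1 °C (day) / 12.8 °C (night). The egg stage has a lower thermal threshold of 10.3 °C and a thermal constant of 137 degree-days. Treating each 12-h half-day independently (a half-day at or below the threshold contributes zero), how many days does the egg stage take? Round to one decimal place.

Day half: max(0, 25.1 − 10.3) × 0.5 = 14.8 × 0.5 = 7.40 DD.
Night half: max(0, 12.8 − 10.3) × 0.5 = 2.5 × 0.5 = 1.25 DD.
Per 24 h: 8.65 DD/day.
Duration = 137 / 8.65 = 15.838 ≈ 15.8 days.

15.8 days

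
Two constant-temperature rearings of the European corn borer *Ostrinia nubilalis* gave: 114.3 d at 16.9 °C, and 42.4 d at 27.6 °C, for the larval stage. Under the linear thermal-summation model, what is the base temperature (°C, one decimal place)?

10.6 °C

Under the model K = D·(T − T_b), so D₁·(T₁ − T_b) = D₂·(T₂ − T_b).
114.3·(16.9 − T_b) = 42.4·(27.6 − T_b)
T_b = (114.3·16.9 − 42.4·27.6) / (114.3 − 42.4) = 761.43 / 71.9 = 10.590 °C ≈ 10.6 °C.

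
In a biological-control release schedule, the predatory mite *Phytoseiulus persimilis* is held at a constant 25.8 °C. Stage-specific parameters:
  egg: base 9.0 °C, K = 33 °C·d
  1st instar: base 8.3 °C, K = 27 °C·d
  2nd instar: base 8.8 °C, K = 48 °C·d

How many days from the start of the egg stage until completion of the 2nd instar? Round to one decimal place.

egg: 33 / (25.8 − 9.0) = 33 / 16.8 = 1.964 d.
1st instar: 27 / (25.8 − 8.3) = 27 / 17.5 = 1.543 d.
2nd instar: 48 / (25.8 − 8.8) = 48 / 17.0 = 2.824 d.
Sum = 6.331 ≈ 6.3 days.

6.3 days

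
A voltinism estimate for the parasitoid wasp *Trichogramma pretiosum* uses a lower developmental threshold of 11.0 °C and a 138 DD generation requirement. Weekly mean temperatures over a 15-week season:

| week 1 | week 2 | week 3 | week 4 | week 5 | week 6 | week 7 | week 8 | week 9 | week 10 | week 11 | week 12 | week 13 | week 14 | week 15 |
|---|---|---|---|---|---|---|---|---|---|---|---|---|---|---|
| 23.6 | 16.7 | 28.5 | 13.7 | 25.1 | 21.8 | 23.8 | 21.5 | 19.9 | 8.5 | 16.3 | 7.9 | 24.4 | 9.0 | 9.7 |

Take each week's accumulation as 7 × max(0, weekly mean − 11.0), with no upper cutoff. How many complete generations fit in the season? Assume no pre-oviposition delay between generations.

Weekly DD (7 × max(0, T̄ − 11.0)): 88.2, 39.9, 122.5, 18.9, 98.7, 75.6, 89.6, 73.5, 62.3, 0.0, 37.1, 0.0, 93.8, 0.0, 0.0.
Season total = 800.1 DD.
Complete generations = ⌊800.1 / 138⌋ = 5.

5 generations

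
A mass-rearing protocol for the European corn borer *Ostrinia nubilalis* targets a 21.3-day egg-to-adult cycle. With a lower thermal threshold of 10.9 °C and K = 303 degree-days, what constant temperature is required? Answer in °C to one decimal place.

25.1 °C

Required daily accumulation = 303 / 21.3 = 14.225 DD/day.
T = T_base + 14.225 = 10.9 + 14.225 = 25.125 ≈ 25.1 °C.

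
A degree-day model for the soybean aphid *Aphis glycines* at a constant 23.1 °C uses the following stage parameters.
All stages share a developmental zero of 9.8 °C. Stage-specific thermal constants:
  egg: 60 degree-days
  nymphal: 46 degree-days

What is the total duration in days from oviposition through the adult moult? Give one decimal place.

Daily accumulation at 23.1 °C = 23.1 − 9.8 = 13.3 DD/day.
Total K = 60 + 46 = 106 DD.
Total duration = 106 / 13.3 = 7.970 ≈ 8.0 days.

8.0 days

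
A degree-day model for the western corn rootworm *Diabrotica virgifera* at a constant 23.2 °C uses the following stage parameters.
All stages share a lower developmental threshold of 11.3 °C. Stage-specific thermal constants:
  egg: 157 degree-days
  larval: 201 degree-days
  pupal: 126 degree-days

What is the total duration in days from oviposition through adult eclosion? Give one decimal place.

Daily accumulation at 23.2 °C = 23.2 − 11.3 = 11.9 DD/day.
Total K = 157 + 201 + 126 = 484 DD.
Total duration = 484 / 11.9 = 40.672 ≈ 40.7 days.

40.7 days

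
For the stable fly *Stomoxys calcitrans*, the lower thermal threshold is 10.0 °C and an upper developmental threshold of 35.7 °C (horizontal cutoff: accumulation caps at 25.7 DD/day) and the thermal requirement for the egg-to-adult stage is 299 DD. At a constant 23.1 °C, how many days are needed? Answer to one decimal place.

Daily accumulation = 23.1 − 10.0 = 13.1 DD/day.
Duration = 299 / 13.1 = 22.824 ≈ 22.8 days.

22.8 days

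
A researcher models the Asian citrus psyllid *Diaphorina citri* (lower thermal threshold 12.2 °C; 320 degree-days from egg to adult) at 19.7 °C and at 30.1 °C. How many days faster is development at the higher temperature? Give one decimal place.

At 19.7 °C: 320 / (19.7 − 12.2) = 320 / 7.5 = 42.667 d.
At 30.1 °C: 320 / (30.1 − 12.2) = 320 / 17.9 = 17.877 d.
Difference = |42.667 − 17.877| = 24.790 ≈ 24.8 days.

24.8 days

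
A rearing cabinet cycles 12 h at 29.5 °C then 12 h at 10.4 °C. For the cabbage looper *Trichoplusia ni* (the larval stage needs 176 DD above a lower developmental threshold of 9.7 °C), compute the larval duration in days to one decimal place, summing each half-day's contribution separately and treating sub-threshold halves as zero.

17.2 days

Day half: max(0, 29.5 − 9.7) × 0.5 = 19.8 × 0.5 = 9.90 DD.
Night half: max(0, 10.4 − 9.7) × 0.5 = 0.7 × 0.5 = 0.35 DD.
Per 24 h: 10.25 DD/day.
Duration = 176 / 10.25 = 17.171 ≈ 17.2 days.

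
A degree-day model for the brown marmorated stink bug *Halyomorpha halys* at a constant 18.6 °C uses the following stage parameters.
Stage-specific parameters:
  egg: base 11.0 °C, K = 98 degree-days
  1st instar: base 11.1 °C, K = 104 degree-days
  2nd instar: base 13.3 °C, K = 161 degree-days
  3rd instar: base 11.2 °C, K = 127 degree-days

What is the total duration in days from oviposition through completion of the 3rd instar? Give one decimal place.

egg: 98 / (18.6 − 11.0) = 98 / 7.6 = 12.895 d.
1st instar: 104 / (18.6 − 11.1) = 104 / 7.5 = 13.867 d.
2nd instar: 161 / (18.6 − 13.3) = 161 / 5.3 = 30.377 d.
3rd instar: 127 / (18.6 − 11.2) = 127 / 7.4 = 17.162 d.
Sum = 74.301 ≈ 74.3 days.

74.3 days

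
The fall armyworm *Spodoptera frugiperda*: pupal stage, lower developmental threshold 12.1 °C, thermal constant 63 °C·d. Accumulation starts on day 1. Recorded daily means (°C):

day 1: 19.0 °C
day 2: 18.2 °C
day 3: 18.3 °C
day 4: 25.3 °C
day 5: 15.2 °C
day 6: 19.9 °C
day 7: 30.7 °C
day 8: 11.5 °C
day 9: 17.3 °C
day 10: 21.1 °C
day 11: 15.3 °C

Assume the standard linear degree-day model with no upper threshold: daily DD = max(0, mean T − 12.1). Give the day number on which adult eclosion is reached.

Daily DD above 12.1 °C: 6.9, 6.1, 6.2, 13.2, 3.1, 7.8, 18.6, 0.0, 5.2, 9.0, 3.2.
Cumulative: 6.9, 13.0, 19.2, 32.4, 35.5, 43.3, 61.9, 61.9, 67.1, 76.1, 79.3.
The total first reaches 63 DD on day 9.

day 9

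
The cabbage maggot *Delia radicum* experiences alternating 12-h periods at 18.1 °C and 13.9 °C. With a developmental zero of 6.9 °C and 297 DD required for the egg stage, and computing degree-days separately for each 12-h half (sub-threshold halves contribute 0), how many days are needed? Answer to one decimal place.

32.6 days

Day half: max(0, 18.1 − 6.9) × 0.5 = 11.2 × 0.5 = 5.60 DD.
Night half: max(0, 13.9 − 6.9) × 0.5 = 7.0 × 0.5 = 3.50 DD.
Per 24 h: 9.10 DD/day.
Duration = 297 / 9.10 = 32.637 ≈ 32.6 days.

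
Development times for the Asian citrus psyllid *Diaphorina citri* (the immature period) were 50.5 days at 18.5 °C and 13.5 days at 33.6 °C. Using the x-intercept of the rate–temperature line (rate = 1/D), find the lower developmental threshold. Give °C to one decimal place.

Linear rate model ⇒ the product D·(T − T_b) is constant across temperatures.
50.5·(18.5 − T_b) = 13.5·(33.6 − T_b)
T_b = (50.5·18.5 − 13.5·33.6) / (50.5 − 13.5) = 480.65 / 37.0 = 12.991 °C ≈ 13.0 °C.

13.0 °C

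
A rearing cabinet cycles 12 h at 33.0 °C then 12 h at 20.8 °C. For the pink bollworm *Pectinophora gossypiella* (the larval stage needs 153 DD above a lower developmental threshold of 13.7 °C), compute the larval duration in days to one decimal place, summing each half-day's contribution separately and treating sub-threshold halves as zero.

Day half: max(0, 33.0 − 13.7) × 0.5 = 19.3 × 0.5 = 9.65 DD.
Night half: max(0, 20.8 − 13.7) × 0.5 = 7.1 × 0.5 = 3.55 DD.
Per 24 h: 13.20 DD/day.
Duration = 153 / 13.20 = 11.591 ≈ 11.6 days.

11.6 days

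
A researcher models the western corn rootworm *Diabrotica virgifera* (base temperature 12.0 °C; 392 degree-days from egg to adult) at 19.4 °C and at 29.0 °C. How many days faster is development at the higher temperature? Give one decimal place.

29.9 days

At 19.4 °C: 392 / (19.4 − 12.0) = 392 / 7.4 = 52.973 d.
At 29.0 °C: 392 / (29.0 − 12.0) = 392 / 17.0 = 23.059 d.
Difference = |52.973 − 23.059| = 29.914 ≈ 29.9 days.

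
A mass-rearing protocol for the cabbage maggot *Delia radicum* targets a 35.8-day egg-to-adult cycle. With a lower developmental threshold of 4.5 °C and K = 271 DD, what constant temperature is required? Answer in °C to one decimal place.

12.1 °C

Required daily accumulation = 271 / 35.8 = 7.570 DD/day.
T = T_base + 7.570 = 4.5 + 7.570 = 12.070 ≈ 12.1 °C.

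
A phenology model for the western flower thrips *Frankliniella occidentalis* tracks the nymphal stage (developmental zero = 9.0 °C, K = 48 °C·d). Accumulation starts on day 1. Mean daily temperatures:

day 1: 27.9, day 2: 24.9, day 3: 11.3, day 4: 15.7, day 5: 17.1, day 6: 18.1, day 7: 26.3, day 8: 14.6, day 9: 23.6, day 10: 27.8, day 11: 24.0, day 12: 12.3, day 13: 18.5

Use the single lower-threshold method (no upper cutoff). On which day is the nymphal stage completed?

Daily DD above 9.0 °C: 18.9, 15.9, 2.3, 6.7, 8.1, 9.1, 17.3, 5.6, 14.6, 18.8, 15.0, 3.3, 9.5.
Cumulative: 18.9, 34.8, 37.1, 43.8, 51.9, 61.0, 78.3, 83.9, 98.5, 117.3, 132.3, 135.6, 145.1.
The total first reaches 48 DD on day 5.

day 5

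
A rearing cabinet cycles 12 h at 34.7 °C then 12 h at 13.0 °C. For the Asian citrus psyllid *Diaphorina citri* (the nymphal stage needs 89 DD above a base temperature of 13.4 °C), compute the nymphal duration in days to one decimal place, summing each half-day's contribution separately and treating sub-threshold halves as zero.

8.4 days

Day half: max(0, 34.7 − 13.4) × 0.5 = 21.3 × 0.5 = 10.65 DD.
Night half: max(0, 13.0 − 13.4) × 0.5 = 0.0 × 0.5 = 0.00 DD.
Per 24 h: 10.65 DD/day.
Duration = 89 / 10.65 = 8.357 ≈ 8.4 days.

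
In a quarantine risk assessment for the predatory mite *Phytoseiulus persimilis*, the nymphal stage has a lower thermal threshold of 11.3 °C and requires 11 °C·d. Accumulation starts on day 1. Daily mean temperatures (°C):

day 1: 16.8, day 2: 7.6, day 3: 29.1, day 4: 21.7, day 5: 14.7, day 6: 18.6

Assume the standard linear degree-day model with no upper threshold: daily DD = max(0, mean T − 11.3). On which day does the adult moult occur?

Daily DD above 11.3 °C: 5.5, 0.0, 17.8, 10.4, 3.4, 7.3.
Cumulative: 5.5, 5.5, 23.3, 33.7, 37.1, 44.4.
The total first reaches 11 DD on day 3.

day 3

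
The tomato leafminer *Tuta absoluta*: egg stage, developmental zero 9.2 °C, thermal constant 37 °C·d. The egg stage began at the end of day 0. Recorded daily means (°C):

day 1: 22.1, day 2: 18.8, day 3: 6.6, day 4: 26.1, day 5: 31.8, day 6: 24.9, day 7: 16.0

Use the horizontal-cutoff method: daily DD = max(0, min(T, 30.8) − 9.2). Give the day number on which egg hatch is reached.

day 4

Daily DD above 9.2 °C (capped at 21.6): 12.9, 9.6, 0.0, 16.9, 21.6, 15.7, 6.8.
Cumulative: 12.9, 22.5, 22.5, 39.4, 61.0, 76.7, 83.5.
The total first reaches 37 DD on day 4.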